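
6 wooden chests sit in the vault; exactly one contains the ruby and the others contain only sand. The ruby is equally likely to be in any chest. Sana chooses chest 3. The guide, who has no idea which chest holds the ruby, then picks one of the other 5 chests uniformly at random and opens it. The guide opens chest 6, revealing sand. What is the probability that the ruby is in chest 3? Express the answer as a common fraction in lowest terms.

1/5

Condition on the true location of the ruby.
If it is in any of chests 1, 2, 3, 4, and 5 (prior 1/6 each): the guide picks chest 6 with probability 1/5 regardless, and it is not the prize; weight (1/6)·(1/5) = 1/30 each.
If it is in chest 6 (prior 1/6): the guide opened chest 6, so this case is ruled out; weight (1/6)·0 = 0.
The weights sum to 1/6.
So P(the ruby in chest 3 | the guide opened chest 6) = (1/30) / (1/6) = 1/5.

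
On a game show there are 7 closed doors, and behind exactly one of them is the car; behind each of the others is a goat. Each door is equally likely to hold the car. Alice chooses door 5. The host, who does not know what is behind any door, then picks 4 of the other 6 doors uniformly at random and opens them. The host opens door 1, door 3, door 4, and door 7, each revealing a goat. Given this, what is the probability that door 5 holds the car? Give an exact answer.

1/3

Because the host chose which doors to open without knowing where the car is, the choice is independent of the prize location. Learning that none of the 4 opened doors holds the car simply rules out those 4 locations and leaves the remaining 3 doors still equally likely by symmetry.
So P(the car behind door 5) = 1/3.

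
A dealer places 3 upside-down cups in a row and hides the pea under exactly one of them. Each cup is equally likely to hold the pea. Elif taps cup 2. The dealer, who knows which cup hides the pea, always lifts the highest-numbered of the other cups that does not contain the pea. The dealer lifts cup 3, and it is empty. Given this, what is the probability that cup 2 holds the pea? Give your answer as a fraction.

Apply Bayes' rule, conditioning on where the pea actually is.
If it is under either of cups 1 and 2 (prior 1/3 each): cup 3 is the highest-numbered option available, probability 1; weight (1/3)·1 = 1/3 each.
If it is under cup 3 (prior 1/3): the dealer opened cup 3, so this case is ruled out; weight (1/3)·0 = 0.
The weights sum to 2/3.
So P(the pea under cup 2 | the dealer opened cup 3) = (1/3) / (2/3) = 1/2.

1/2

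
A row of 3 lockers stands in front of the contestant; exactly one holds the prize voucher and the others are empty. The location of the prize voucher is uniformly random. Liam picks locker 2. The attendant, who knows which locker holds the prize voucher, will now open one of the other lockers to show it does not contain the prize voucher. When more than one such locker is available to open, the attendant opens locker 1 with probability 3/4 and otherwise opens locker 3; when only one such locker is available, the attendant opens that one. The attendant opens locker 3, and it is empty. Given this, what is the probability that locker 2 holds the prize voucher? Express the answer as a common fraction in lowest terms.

Consider each possible location of the prize voucher in turn.
If it is in locker 1 (prior 1/3): only locker 3 is available, probability 1; weight (1/3)·1 = 1/3.
If it is in locker 2 (prior 1/3): locker 1 is available but not opened, probability 1/4; weight (1/3)·(1/4) = 1/12.
If it is in locker 3 (prior 1/3): the attendant opened locker 3, so this case is ruled out; weight (1/3)·0 = 0.
The weights sum to 5/12.
So P(the prize voucher in locker 2 | the attendant opened locker 3) = (1/12) / (5/12) = 1/5.

1/5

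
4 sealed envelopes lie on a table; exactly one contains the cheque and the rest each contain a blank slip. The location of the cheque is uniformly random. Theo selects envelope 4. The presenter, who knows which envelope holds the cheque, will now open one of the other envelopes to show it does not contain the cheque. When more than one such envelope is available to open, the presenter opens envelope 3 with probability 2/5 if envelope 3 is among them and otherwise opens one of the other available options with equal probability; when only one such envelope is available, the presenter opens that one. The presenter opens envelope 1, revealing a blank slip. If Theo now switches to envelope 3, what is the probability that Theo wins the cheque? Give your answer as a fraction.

5/14

Condition on the true location of the cheque.
If it is in envelope 1 (prior 1/4): the presenter opened envelope 1, so this case is ruled out; weight (1/4)·0 = 0.
If it is in envelope 2 (prior 1/4): envelope 3 is available but not opened, probability 3/5; weight (1/4)·(3/5) = 3/20.
If it is in envelope 3 (prior 1/4): envelope 3 holds the prize so is unavailable; the presenter chooses uniformly among the 2 others, probability 1/2; weight (1/4)·(1/2) = 1/8.
If it is in envelope 4 (prior 1/4): envelope 3 is available but not opened; envelope 1 gets probability (1 − 2/5)/2 = 3/10; weight (1/4)·(3/10) = 3/40.
The weights sum to 7/20.
So P(the cheque in envelope 3 | the presenter opened envelope 1) = (1/8) / (7/20) = 5/14.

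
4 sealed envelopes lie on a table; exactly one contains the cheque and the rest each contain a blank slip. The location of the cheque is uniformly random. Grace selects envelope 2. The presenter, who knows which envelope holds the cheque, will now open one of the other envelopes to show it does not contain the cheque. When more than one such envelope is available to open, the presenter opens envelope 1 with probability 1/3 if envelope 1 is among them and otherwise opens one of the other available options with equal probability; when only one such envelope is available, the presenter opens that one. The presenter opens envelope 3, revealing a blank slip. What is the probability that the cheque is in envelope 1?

1/3

Apply Bayes' rule, conditioning on where the cheque actually is.
If it is in envelope 1 (prior 1/4): envelope 1 holds the prize so is unavailable; the presenter chooses uniformly among the 2 others, probability 1/2; weight (1/4)·(1/2) = 1/8.
If it is in envelope 2 (prior 1/4): envelope 1 is available but not opened; envelope 3 gets probability (1 − 1/3)/2 = 1/3; weight (1/4)·(1/3) = 1/12.
If it is in envelope 3 (prior 1/4): the presenter opened envelope 3, so this case is ruled out; weight (1/4)·0 = 0.
If it is in envelope 4 (prior 1/4): envelope 1 is available but not opened, probability 2/3; weight (1/4)·(2/3) = 1/6.
The weights sum to 3/8.
So P(the cheque in envelope 1 | the presenter opened envelope 3) = (1/8) / (3/8) = 1/3.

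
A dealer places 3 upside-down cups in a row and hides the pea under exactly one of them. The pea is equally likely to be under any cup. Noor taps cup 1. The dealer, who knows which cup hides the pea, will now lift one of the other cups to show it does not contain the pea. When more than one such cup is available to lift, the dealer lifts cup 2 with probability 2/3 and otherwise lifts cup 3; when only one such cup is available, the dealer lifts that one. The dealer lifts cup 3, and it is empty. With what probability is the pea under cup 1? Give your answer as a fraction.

Condition on the true location of the pea.
If it is under cup 1 (prior 1/3): cup 2 is available but not opened, probability 1/3; weight (1/3)·(1/3) = 1/9.
If it is under cup 2 (prior 1/3): only cup 3 is available, probability 1; weight (1/3)·1 = 1/3.
If it is under cup 3 (prior 1/3): the dealer opened cup 3, so this case is ruled out; weight (1/3)·0 = 0.
The weights sum to 4/9.
So P(the pea under cup 1 | the dealer opened cup 3) = (1/9) / (4/9) = 1/4.

1/4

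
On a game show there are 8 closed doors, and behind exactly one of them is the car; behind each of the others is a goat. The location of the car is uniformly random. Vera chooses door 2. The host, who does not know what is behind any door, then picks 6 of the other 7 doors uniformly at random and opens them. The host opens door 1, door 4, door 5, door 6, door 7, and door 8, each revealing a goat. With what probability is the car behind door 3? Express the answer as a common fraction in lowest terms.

1/2

Because the host chose which doors to open without knowing where the car is, the choice is independent of the prize location. Learning that none of the 6 opened doors holds the car simply rules out those 6 locations and leaves the remaining 2 doors still equally likely by symmetry.
So P(the car behind door 3) = 1/2.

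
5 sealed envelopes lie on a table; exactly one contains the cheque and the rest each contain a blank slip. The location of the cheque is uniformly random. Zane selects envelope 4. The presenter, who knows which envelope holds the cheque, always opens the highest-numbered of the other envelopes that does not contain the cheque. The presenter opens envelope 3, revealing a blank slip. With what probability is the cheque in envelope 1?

0

Consider each possible location of the cheque in turn.
If it is in any of envelopes 1, 2, and 4 (prior 1/5 each): the presenter would have opened envelope 5 instead, probability 0; weight (1/5)·0 = 0 each.
If it is in envelope 3 (prior 1/5): the presenter opened envelope 3, so this case is ruled out; weight (1/5)·0 = 0.
If it is in envelope 5 (prior 1/5): envelope 3 is the highest-numbered option available, probability 1; weight (1/5)·1 = 1/5.
The weights sum to 1/5.
So P(the cheque in envelope 1 | the presenter opened envelope 3) = 0 / (1/5) = 0.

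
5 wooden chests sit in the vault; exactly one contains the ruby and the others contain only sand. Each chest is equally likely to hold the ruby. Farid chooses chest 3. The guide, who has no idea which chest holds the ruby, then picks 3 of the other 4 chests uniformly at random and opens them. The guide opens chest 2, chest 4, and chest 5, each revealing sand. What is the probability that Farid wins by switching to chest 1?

Apply Bayes' rule, conditioning on where the ruby actually is.
If it is in either of chests 1 and 3 (prior 1/5 each): the guide picks exactly this set with probability 1/4 regardless, and none is the prize; weight (1/5)·(1/4) = 1/20 each.
If it is in any of chests 2, 4, and 5 (prior 1/5 each): that chest was opened and seen not to hold the prize — ruled out; weight (1/5)·0 = 0 each.
The weights sum to 1/10.
So P(the ruby in chest 1 | the guide opened chest 2, chest 4, and chest 5) = (1/20) / (1/10) = 1/2.

1/2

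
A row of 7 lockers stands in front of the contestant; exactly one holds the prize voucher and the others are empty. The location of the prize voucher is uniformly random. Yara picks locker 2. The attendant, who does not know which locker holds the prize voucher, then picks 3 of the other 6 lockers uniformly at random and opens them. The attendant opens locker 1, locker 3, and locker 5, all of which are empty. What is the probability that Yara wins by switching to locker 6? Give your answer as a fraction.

1/4

Apply Bayes' rule, conditioning on where the prize voucher actually is.
If it is in any of lockers 1, 3, and 5 (prior 1/7 each): that locker was opened and seen not to hold the prize — ruled out; weight (1/7)·0 = 0 each.
If it is in any of lockers 2, 4, 6, and 7 (prior 1/7 each): the attendant picks exactly this set with probability 1/20 regardless, and none is the prize; weight (1/7)·(1/20) = 1/140 each.
The weights sum to 1/35.
So P(the prize voucher in locker 6 | the attendant opened locker 1, locker 3, and locker 5) = (1/140) / (1/35) = 1/4.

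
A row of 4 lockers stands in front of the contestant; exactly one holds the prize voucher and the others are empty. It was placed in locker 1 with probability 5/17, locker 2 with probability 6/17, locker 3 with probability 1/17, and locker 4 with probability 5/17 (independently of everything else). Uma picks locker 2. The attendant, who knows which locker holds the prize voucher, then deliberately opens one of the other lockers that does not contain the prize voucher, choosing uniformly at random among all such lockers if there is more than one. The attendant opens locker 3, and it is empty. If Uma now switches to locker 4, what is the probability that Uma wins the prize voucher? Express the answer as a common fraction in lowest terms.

Consider each possible location of the prize voucher in turn.
If it is in either of lockers 1 and 4 (prior 5/17 each): the attendant has 2 equally likely choices, so probability 1/2; weight (5/17)·(1/2) = 5/34 each.
If it is in locker 2 (prior 6/17): the attendant has 3 equally likely choices, so probability 1/3; weight (6/17)·(1/3) = 2/17.
If it is in locker 3 (prior 1/17): the attendant opened locker 3, so this case is ruled out; weight (1/17)·0 = 0.
The weights sum to 7/17.
So P(the prize voucher in locker 4 | the attendant opened locker 3) = (5/34) / (7/17) = 5/14.

5/14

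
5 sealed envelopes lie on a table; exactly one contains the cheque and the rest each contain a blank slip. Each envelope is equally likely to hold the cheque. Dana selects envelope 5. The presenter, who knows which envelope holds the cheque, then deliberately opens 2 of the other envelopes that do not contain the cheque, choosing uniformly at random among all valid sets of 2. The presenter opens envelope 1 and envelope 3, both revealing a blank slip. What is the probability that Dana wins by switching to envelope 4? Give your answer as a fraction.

Consider each possible location of the cheque in turn.
If it is in either of envelopes 1 and 3 (prior 1/5 each): that envelope was opened and seen not to hold the prize — ruled out; weight (1/5)·0 = 0 each.
If it is in either of envelopes 2 and 4 (prior 1/5 each): the presenter has 3 equally likely choices, so probability 1/3; weight (1/5)·(1/3) = 1/15 each.
If it is in envelope 5 (prior 1/5): the presenter has 6 equally likely choices, so probability 1/6; weight (1/5)·(1/6) = 1/30.
The weights sum to 1/6.
So P(the cheque in envelope 4 | the presenter opened envelope 1 and envelope 3) = (1/15) / (1/6) = 2/5.

2/5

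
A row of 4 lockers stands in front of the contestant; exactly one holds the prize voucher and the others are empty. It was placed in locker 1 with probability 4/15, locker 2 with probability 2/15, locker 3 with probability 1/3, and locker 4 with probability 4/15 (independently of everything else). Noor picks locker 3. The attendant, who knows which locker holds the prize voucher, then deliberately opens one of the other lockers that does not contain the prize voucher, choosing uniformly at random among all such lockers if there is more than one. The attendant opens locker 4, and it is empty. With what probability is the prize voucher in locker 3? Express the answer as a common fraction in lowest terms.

Consider each possible location of the prize voucher in turn.
If it is in locker 1 (prior 4/15): the attendant has 2 equally likely choices, so probability 1/2; weight (4/15)·(1/2) = 2/15.
If it is in locker 2 (prior 2/15): the attendant has 2 equally likely choices, so probability 1/2; weight (2/15)·(1/2) = 1/15.
If it is in locker 3 (prior 1/3): the attendant has 3 equally likely choices, so probability 1/3; weight (1/3)·(1/3) = 1/9.
If it is in locker 4 (prior 4/15): the attendant opened locker 4, so this case is ruled out; weight (4/15)·0 = 0.
The weights sum to 14/45.
So P(the prize voucher in locker 3 | the attendant opened locker 4) = (1/9) / (14/45) = 5/14.

5/14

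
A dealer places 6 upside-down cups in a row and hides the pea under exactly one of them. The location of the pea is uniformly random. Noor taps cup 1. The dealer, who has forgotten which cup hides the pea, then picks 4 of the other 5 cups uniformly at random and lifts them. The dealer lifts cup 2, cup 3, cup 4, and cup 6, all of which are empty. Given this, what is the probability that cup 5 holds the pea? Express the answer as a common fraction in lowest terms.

Condition on the true location of the pea.
If it is under either of cups 1 and 5 (prior 1/6 each): the dealer picks exactly this set with probability 1/5 regardless, and none is the prize; weight (1/6)·(1/5) = 1/30 each.
If it is under any of cups 2, 3, 4, and 6 (prior 1/6 each): that cup was opened and seen not to hold the prize — ruled out; weight (1/6)·0 = 0 each.
The weights sum to 1/15.
So P(the pea under cup 5 | the dealer opened cup 2, cup 3, cup 4, and cup 6) = (1/30) / (1/15) = 1/2.

1/2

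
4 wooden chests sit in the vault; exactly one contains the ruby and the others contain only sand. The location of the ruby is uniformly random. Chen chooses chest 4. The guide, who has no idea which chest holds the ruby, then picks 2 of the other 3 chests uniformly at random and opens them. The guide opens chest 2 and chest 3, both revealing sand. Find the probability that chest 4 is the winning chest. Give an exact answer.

1/2

Apply Bayes' rule, conditioning on where the ruby actually is.
If it is in either of chests 1 and 4 (prior 1/4 each): the guide picks exactly this set with probability 1/3 regardless, and none is the prize; weight (1/4)·(1/3) = 1/12 each.
If it is in either of chests 2 and 3 (prior 1/4 each): that chest was opened and seen not to hold the prize — ruled out; weight (1/4)·0 = 0 each.
The weights sum to 1/6.
So P(the ruby in chest 4 | the guide opened chest 2 and chest 3) = (1/12) / (1/6) = 1/2.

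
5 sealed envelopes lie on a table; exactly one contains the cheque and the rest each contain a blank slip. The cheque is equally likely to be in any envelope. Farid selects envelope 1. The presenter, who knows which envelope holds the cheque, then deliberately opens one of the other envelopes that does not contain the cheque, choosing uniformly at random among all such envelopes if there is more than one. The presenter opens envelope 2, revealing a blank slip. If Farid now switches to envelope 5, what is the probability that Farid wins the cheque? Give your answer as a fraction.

Condition on the true location of the cheque.
If it is in envelope 1 (prior 1/5): the presenter has 4 equally likely choices, so probability 1/4; weight (1/5)·(1/4) = 1/20.
If it is in envelope 2 (prior 1/5): the presenter opened envelope 2, so this case is ruled out; weight (1/5)·0 = 0.
If it is in any of envelopes 3, 4, and 5 (prior 1/5 each): the presenter has 3 equally likely choices, so probability 1/3; weight (1/5)·(1/3) = 1/15 each.
The weights sum to 1/4.
So P(the cheque in envelope 5 | the presenter opened envelope 2) = (1/15) / (1/4) = 4/15.

4/15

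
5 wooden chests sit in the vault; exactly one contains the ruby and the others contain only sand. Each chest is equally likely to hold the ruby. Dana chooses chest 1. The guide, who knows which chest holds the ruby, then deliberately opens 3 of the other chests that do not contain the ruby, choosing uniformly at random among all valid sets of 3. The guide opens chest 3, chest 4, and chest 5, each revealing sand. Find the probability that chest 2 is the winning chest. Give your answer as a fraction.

Consider each possible location of the ruby in turn.
If it is in chest 1 (prior 1/5): the guide has 4 equally likely choices, so probability 1/4; weight (1/5)·(1/4) = 1/20.
If it is in chest 2 (prior 1/5): the guide has no choice, probability 1; weight (1/5)·1 = 1/5.
If it is in any of chests 3, 4, and 5 (prior 1/5 each): that chest was opened and seen not to hold the prize — ruled out; weight (1/5)·0 = 0 each.
The weights sum to 1/4.
So P(the ruby in chest 2 | the guide opened chest 3, chest 4, and chest 5) = (1/5) / (1/4) = 4/5.

4/5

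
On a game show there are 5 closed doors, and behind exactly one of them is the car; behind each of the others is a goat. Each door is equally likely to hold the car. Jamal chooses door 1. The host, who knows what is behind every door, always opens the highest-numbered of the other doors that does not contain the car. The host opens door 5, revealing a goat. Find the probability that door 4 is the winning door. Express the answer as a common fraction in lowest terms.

Consider each possible location of the car in turn.
If it is behind any of doors 1, 2, 3, and 4 (prior 1/5 each): door 5 is the highest-numbered option available, probability 1; weight (1/5)·1 = 1/5 each.
If it is behind door 5 (prior 1/5): the host opened door 5, so this case is ruled out; weight (1/5)·0 = 0.
The weights sum to 4/5.
So P(the car behind door 4 | the host opened door 5) = (1/5) / (4/5) = 1/4.

1/4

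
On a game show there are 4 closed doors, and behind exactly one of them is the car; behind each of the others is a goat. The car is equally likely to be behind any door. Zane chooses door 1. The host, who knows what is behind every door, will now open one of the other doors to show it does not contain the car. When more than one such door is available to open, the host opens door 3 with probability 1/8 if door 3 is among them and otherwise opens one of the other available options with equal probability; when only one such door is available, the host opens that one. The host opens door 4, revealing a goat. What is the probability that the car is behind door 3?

8/29

Consider each possible location of the car in turn.
If it is behind door 1 (prior 1/4): door 3 is available but not opened; door 4 gets probability (1 − 1/8)/2 = 7/16; weight (1/4)·(7/16) = 7/64.
If it is behind door 2 (prior 1/4): door 3 is available but not opened, probability 7/8; weight (1/4)·(7/8) = 7/32.
If it is behind door 3 (prior 1/4): door 3 holds the prize so is unavailable; the host chooses uniformly among the 2 others, probability 1/2; weight (1/4)·(1/2) = 1/8.
If it is behind door 4 (prior 1/4): the host opened door 4, so this case is ruled out; weight (1/4)·0 = 0.
The weights sum to 29/64.
So P(the car behind door 3 | the host opened door 4) = (1/8) / (29/64) = 8/29.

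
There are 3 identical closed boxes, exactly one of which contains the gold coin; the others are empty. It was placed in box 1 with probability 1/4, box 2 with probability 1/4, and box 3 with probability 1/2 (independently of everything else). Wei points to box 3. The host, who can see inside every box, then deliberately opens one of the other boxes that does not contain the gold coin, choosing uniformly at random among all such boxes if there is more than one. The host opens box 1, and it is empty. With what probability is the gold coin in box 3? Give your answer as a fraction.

Consider each possible location of the gold coin in turn.
If it is in box 1 (prior 1/4): the host opened box 1, so this case is ruled out; weight (1/4)·0 = 0.
If it is in box 2 (prior 1/4): the host has no choice, probability 1; weight (1/4)·1 = 1/4.
If it is in box 3 (prior 1/2): the host has 2 equally likely choices, so probability 1/2; weight (1/2)·(1/2) = 1/4.
The weights sum to 1/2.
So P(the gold coin in box 3 | the host opened box 1) = (1/4) / (1/2) = 1/2.

1/2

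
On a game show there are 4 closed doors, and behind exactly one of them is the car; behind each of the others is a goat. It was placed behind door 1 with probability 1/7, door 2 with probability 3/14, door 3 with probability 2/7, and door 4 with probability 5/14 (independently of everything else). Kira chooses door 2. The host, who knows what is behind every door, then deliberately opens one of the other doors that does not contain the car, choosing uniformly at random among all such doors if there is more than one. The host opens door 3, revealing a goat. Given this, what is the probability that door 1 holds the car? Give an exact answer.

Consider each possible location of the car in turn.
If it is behind door 1 (prior 1/7): the host has 2 equally likely choices, so probability 1/2; weight (1/7)·(1/2) = 1/14.
If it is behind door 2 (prior 3/14): the host has 3 equally likely choices, so probability 1/3; weight (3/14)·(1/3) = 1/14.
If it is behind door 3 (prior 2/7): the host opened door 3, so this case is ruled out; weight (2/7)·0 = 0.
If it is behind door 4 (prior 5/14): the host has 2 equally likely choices, so probability 1/2; weight (5/14)·(1/2) = 5/28.
The weights sum to 9/28.
So P(the car behind door 1 | the host opened door 3) = (1/14) / (9/28) = 2/9.

2/9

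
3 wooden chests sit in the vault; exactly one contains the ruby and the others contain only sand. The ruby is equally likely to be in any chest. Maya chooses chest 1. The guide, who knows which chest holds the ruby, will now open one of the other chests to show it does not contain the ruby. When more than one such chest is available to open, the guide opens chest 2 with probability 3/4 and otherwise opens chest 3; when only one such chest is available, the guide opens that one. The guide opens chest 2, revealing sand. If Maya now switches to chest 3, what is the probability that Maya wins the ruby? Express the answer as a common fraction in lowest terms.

Condition on the true location of the ruby.
If it is in chest 1 (prior 1/3): chest 2 is available, opened with probability 3/4; weight (1/3)·(3/4) = 1/4.
If it is in chest 2 (prior 1/3): the guide opened chest 2, so this case is ruled out; weight (1/3)·0 = 0.
If it is in chest 3 (prior 1/3): only chest 2 is available, probability 1; weight (1/3)·1 = 1/3.
The weights sum to 7/12.
So P(the ruby in chest 3 | the guide opened chest 2) = (1/3) / (7/12) = 4/7.

4/7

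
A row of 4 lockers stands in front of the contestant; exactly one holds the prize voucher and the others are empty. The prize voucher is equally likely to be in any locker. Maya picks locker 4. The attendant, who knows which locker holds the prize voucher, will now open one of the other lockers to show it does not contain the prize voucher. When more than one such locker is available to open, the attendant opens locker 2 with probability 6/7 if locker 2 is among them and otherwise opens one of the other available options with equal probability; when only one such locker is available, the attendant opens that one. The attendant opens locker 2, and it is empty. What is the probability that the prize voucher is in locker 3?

1/3

Consider each possible location of the prize voucher in turn.
If it is in any of lockers 1, 3, and 4 (prior 1/4 each): locker 2 is available, opened with probability 6/7; weight (1/4)·(6/7) = 3/14 each.
If it is in locker 2 (prior 1/4): the attendant opened locker 2, so this case is ruled out; weight (1/4)·0 = 0.
The weights sum to 9/14.
So P(the prize voucher in locker 3 | the attendant opened locker 2) = (3/14) / (9/14) = 1/3.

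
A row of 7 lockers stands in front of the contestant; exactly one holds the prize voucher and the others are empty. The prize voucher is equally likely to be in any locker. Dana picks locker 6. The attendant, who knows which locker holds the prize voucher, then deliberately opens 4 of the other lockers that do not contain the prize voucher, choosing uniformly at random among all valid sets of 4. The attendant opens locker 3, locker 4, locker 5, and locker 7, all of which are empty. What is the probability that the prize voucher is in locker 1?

Consider each possible location of the prize voucher in turn.
If it is in either of lockers 1 and 2 (prior 1/7 each): the attendant has 5 equally likely choices, so probability 1/5; weight (1/7)·(1/5) = 1/35 each.
If it is in any of lockers 3, 4, 5, and 7 (prior 1/7 each): that locker was opened and seen not to hold the prize — ruled out; weight (1/7)·0 = 0 each.
If it is in locker 6 (prior 1/7): the attendant has 15 equally likely choices, so probability 1/15; weight (1/7)·(1/15) = 1/105.
The weights sum to 1/15.
So P(the prize voucher in locker 1 | the attendant opened locker 3, locker 4, locker 5, and locker 7) = (1/35) / (1/15) = 3/7.

3/7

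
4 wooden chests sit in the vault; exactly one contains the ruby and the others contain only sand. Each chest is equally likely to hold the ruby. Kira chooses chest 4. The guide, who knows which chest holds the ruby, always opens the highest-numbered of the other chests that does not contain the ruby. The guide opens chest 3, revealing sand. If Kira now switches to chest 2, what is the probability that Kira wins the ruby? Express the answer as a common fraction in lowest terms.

Condition on the true location of the ruby.
If it is in any of chests 1, 2, and 4 (prior 1/4 each): chest 3 is the highest-numbered option available, probability 1; weight (1/4)·1 = 1/4 each.
If it is in chest 3 (prior 1/4): the guide opened chest 3, so this case is ruled out; weight (1/4)·0 = 0.
The weights sum to 3/4.
So P(the ruby in chest 2 | the guide opened chest 3) = (1/4) / (3/4) = 1/3.

1/3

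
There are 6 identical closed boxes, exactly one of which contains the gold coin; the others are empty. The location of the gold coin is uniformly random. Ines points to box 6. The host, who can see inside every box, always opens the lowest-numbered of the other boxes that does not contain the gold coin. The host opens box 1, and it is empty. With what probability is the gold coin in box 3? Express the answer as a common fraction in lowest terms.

Apply Bayes' rule, conditioning on where the gold coin actually is.
If it is in box 1 (prior 1/6): the host opened box 1, so this case is ruled out; weight (1/6)·0 = 0.
If it is in any of boxes 2, 3, 4, 5, and 6 (prior 1/6 each): box 1 is the lowest-numbered option available, probability 1; weight (1/6)·1 = 1/6 each.
The weights sum to 5/6.
So P(the gold coin in box 3 | the host opened box 1) = (1/6) / (5/6) = 1/5.

1/5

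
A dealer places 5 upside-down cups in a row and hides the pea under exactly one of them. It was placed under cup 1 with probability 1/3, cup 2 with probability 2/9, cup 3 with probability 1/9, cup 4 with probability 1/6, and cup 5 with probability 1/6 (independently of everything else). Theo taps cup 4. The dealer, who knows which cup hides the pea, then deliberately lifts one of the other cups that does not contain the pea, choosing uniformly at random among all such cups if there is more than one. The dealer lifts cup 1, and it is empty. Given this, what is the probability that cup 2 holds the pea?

16/45

Apply Bayes' rule, conditioning on where the pea actually is.
If it is under cup 1 (prior 1/3): the dealer opened cup 1, so this case is ruled out; weight (1/3)·0 = 0.
If it is under cup 2 (prior 2/9): the dealer has 3 equally likely choices, so probability 1/3; weight (2/9)·(1/3) = 2/27.
If it is under cup 3 (prior 1/9): the dealer has 3 equally likely choices, so probability 1/3; weight (1/9)·(1/3) = 1/27.
If it is under cup 4 (prior 1/6): the dealer has 4 equally likely choices, so probability 1/4; weight (1/6)·(1/4) = 1/24.
If it is under cup 5 (prior 1/6): the dealer has 3 equally likely choices, so probability 1/3; weight (1/6)·(1/3) = 1/18.
The weights sum to 5/24.
So P(the pea under cup 2 | the dealer opened cup 1) = (2/27) / (5/24) = 16/45.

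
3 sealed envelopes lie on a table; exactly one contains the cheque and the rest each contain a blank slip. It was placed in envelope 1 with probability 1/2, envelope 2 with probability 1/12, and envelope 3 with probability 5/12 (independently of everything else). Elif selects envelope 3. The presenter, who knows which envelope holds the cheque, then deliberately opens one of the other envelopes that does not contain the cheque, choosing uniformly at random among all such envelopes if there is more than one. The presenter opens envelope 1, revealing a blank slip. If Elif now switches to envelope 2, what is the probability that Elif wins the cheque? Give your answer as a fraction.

Condition on the true location of the cheque.
If it is in envelope 1 (prior 1/2): the presenter opened envelope 1, so this case is ruled out; weight (1/2)·0 = 0.
If it is in envelope 2 (prior 1/12): the presenter has no choice, probability 1; weight (1/12)·1 = 1/12.
If it is in envelope 3 (prior 5/12): the presenter has 2 equally likely choices, so probability 1/2; weight (5/12)·(1/2) = 5/24.
The weights sum to 7/24.
So P(the cheque in envelope 2 | the presenter opened envelope 1) = (1/12) / (7/24) = 2/7.

2/7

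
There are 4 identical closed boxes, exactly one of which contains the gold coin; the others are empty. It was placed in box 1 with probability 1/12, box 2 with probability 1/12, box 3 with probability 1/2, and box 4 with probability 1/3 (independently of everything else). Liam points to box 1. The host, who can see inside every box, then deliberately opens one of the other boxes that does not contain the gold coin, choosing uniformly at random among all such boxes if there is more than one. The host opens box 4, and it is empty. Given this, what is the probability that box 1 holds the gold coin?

Consider each possible location of the gold coin in turn.
If it is in box 1 (prior 1/12): the host has 3 equally likely choices, so probability 1/3; weight (1/12)·(1/3) = 1/36.
If it is in box 2 (prior 1/12): the host has 2 equally likely choices, so probability 1/2; weight (1/12)·(1/2) = 1/24.
If it is in box 3 (prior 1/2): the host has 2 equally likely choices, so probability 1/2; weight (1/2)·(1/2) = 1/4.
If it is in box 4 (prior 1/3): the host opened box 4, so this case is ruled out; weight (1/3)·0 = 0.
The weights sum to 23/72.
So P(the gold coin in box 1 | the host opened box 4) = (1/36) / (23/72) = 2/23.

2/23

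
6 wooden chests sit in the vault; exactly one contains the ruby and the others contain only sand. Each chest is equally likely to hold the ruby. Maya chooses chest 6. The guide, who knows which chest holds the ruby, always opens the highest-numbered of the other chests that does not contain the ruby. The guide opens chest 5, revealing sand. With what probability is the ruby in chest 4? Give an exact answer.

1/5

Consider each possible location of the ruby in turn.
If it is in any of chests 1, 2, 3, 4, and 6 (prior 1/6 each): chest 5 is the highest-numbered option available, probability 1; weight (1/6)·1 = 1/6 each.
If it is in chest 5 (prior 1/6): the guide opened chest 5, so this case is ruled out; weight (1/6)·0 = 0.
The weights sum to 5/6.
So P(the ruby in chest 4 | the guide opened chest 5) = (1/6) / (5/6) = 1/5.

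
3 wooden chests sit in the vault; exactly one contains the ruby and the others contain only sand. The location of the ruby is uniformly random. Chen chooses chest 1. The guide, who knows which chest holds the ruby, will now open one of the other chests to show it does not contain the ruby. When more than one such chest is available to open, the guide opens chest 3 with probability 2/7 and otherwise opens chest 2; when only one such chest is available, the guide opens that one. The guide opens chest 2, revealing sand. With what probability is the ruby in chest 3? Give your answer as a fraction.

7/12

Consider each possible location of the ruby in turn.
If it is in chest 1 (prior 1/3): chest 3 is available but not opened, probability 5/7; weight (1/3)·(5/7) = 5/21.
If it is in chest 2 (prior 1/3): the guide opened chest 2, so this case is ruled out; weight (1/3)·0 = 0.
If it is in chest 3 (prior 1/3): only chest 2 is available, probability 1; weight (1/3)·1 = 1/3.
The weights sum to 4/7.
So P(the ruby in chest 3 | the guide opened chest 2) = (1/3) / (4/7) = 7/12.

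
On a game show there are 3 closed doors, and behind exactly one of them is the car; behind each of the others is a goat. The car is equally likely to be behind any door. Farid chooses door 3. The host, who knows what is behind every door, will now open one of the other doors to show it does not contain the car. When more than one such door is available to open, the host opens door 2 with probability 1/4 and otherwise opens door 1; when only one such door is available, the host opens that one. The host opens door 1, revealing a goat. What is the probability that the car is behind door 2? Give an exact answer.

Condition on the true location of the car.
If it is behind door 1 (prior 1/3): the host opened door 1, so this case is ruled out; weight (1/3)·0 = 0.
If it is behind door 2 (prior 1/3): only door 1 is available, probability 1; weight (1/3)·1 = 1/3.
If it is behind door 3 (prior 1/3): door 2 is available but not opened, probability 3/4; weight (1/3)·(3/4) = 1/4.
The weights sum to 7/12.
So P(the car behind door 2 | the host opened door 1) = (1/3) / (7/12) = 4/7.

4/7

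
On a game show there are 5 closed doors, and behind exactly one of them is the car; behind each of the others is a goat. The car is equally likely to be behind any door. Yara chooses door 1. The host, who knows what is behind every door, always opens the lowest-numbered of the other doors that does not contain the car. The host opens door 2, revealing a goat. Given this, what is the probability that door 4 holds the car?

Consider each possible location of the car in turn.
If it is behind any of doors 1, 3, 4, and 5 (prior 1/5 each): door 2 is the lowest-numbered option available, probability 1; weight (1/5)·1 = 1/5 each.
If it is behind door 2 (prior 1/5): the host opened door 2, so this case is ruled out; weight (1/5)·0 = 0.
The weights sum to 4/5.
So P(the car behind door 4 | the host opened door 2) = (1/5) / (4/5) = 1/4.

1/4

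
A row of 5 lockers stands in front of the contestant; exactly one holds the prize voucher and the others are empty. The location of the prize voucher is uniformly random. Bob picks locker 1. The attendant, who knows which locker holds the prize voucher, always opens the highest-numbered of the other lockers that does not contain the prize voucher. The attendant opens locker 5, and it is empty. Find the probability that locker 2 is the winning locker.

Consider each possible location of the prize voucher in turn.
If it is in any of lockers 1, 2, 3, and 4 (prior 1/5 each): locker 5 is the highest-numbered option available, probability 1; weight (1/5)·1 = 1/5 each.
If it is in locker 5 (prior 1/5): the attendant opened locker 5, so this case is ruled out; weight (1/5)·0 = 0.
The weights sum to 4/5.
So P(the prize voucher in locker 2 | the attendant opened locker 5) = (1/5) / (4/5) = 1/4.

1/4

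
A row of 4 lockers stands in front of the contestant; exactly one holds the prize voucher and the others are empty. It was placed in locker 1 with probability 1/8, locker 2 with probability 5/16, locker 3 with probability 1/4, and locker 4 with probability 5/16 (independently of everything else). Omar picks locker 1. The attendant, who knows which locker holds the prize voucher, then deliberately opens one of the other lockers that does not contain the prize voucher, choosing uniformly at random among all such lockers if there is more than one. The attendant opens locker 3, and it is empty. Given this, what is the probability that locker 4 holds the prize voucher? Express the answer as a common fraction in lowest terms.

15/34

Apply Bayes' rule, conditioning on where the prize voucher actually is.
If it is in locker 1 (prior 1/8): the attendant has 3 equally likely choices, so probability 1/3; weight (1/8)·(1/3) = 1/24.
If it is in either of lockers 2 and 4 (prior 5/16 each): the attendant has 2 equally likely choices, so probability 1/2; weight (5/16)·(1/2) = 5/32 each.
If it is in locker 3 (prior 1/4): the attendant opened locker 3, so this case is ruled out; weight (1/4)·0 = 0.
The weights sum to 17/48.
So P(the prize voucher in locker 4 | the attendant opened locker 3) = (5/32) / (17/48) = 15/34.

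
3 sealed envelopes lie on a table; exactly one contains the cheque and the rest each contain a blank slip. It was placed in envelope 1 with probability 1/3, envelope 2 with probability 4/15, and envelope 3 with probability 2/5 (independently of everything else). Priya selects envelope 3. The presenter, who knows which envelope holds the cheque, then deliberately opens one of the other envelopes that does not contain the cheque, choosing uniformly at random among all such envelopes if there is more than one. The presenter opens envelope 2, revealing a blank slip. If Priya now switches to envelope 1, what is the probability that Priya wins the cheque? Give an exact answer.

5/8

Apply Bayes' rule, conditioning on where the cheque actually is.
If it is in envelope 1 (prior 1/3): the presenter has no choice, probability 1; weight (1/3)·1 = 1/3.
If it is in envelope 2 (prior 4/15): the presenter opened envelope 2, so this case is ruled out; weight (4/15)·0 = 0.
If it is in envelope 3 (prior 2/5): the presenter has 2 equally likely choices, so probability 1/2; weight (2/5)·(1/2) = 1/5.
The weights sum to 8/15.
So P(the cheque in envelope 1 | the presenter opened envelope 2) = (1/3) / (8/15) = 5/8.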